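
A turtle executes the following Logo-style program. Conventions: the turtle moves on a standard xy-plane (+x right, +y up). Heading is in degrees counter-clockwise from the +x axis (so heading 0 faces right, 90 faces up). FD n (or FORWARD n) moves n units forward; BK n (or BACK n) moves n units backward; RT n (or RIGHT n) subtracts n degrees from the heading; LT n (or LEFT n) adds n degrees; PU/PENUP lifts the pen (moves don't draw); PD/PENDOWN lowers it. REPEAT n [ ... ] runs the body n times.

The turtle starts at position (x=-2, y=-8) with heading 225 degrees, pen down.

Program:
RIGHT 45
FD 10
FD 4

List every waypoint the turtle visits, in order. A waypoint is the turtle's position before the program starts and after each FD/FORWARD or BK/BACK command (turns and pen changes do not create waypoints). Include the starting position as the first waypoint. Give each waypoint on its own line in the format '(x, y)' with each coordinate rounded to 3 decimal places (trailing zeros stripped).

Answer: (-2, -8)
(-12, -8)
(-16, -8)

Derivation:
Executing turtle program step by step:
Start: pos=(-2,-8), heading=225, pen down
RT 45: heading 225 -> 180
FD 10: (-2,-8) -> (-12,-8) [heading=180, draw]
FD 4: (-12,-8) -> (-16,-8) [heading=180, draw]
Final: pos=(-16,-8), heading=180, 2 segment(s) drawn
Waypoints (3 total):
(-2, -8)
(-12, -8)
(-16, -8)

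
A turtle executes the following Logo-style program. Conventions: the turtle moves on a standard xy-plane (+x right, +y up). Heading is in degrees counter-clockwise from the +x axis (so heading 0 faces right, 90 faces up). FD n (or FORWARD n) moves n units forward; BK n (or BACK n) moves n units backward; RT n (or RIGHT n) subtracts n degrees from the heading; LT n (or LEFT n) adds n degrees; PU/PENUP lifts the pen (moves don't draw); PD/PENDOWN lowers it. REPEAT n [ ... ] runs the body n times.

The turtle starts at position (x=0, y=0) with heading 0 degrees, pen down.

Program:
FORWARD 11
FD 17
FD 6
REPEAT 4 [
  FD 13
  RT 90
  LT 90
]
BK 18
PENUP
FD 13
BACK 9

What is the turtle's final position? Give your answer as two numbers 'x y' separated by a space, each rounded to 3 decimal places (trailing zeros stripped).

Executing turtle program step by step:
Start: pos=(0,0), heading=0, pen down
FD 11: (0,0) -> (11,0) [heading=0, draw]
FD 17: (11,0) -> (28,0) [heading=0, draw]
FD 6: (28,0) -> (34,0) [heading=0, draw]
REPEAT 4 [
  -- iteration 1/4 --
  FD 13: (34,0) -> (47,0) [heading=0, draw]
  RT 90: heading 0 -> 270
  LT 90: heading 270 -> 0
  -- iteration 2/4 --
  FD 13: (47,0) -> (60,0) [heading=0, draw]
  RT 90: heading 0 -> 270
  LT 90: heading 270 -> 0
  -- iteration 3/4 --
  FD 13: (60,0) -> (73,0) [heading=0, draw]
  RT 90: heading 0 -> 270
  LT 90: heading 270 -> 0
  -- iteration 4/4 --
  FD 13: (73,0) -> (86,0) [heading=0, draw]
  RT 90: heading 0 -> 270
  LT 90: heading 270 -> 0
]
BK 18: (86,0) -> (68,0) [heading=0, draw]
PU: pen up
FD 13: (68,0) -> (81,0) [heading=0, move]
BK 9: (81,0) -> (72,0) [heading=0, move]
Final: pos=(72,0), heading=0, 8 segment(s) drawn

Answer: 72 0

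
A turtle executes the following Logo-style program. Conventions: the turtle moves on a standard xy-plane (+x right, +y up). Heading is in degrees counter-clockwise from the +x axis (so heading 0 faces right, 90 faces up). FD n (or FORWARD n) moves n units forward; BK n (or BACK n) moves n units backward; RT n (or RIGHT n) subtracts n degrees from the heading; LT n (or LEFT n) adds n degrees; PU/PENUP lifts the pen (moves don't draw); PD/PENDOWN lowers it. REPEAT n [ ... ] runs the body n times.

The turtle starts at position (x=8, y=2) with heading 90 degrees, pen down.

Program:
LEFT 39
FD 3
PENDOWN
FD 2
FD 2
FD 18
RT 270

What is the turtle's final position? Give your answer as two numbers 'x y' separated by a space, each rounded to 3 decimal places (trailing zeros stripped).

Executing turtle program step by step:
Start: pos=(8,2), heading=90, pen down
LT 39: heading 90 -> 129
FD 3: (8,2) -> (6.112,4.331) [heading=129, draw]
PD: pen down
FD 2: (6.112,4.331) -> (4.853,5.886) [heading=129, draw]
FD 2: (4.853,5.886) -> (3.595,7.44) [heading=129, draw]
FD 18: (3.595,7.44) -> (-7.733,21.429) [heading=129, draw]
RT 270: heading 129 -> 219
Final: pos=(-7.733,21.429), heading=219, 4 segment(s) drawn

Answer: -7.733 21.429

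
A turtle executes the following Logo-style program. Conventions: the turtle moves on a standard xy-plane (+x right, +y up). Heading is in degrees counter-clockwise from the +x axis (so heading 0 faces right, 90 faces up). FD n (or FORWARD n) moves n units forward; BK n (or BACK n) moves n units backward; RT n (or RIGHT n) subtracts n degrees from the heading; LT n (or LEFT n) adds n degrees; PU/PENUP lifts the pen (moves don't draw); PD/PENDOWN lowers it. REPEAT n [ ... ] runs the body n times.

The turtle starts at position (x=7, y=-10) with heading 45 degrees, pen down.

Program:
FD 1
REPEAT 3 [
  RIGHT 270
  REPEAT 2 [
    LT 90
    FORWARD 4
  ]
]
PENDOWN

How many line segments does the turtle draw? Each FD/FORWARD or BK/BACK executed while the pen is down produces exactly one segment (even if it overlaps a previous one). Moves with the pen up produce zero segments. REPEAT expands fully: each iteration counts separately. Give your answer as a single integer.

Executing turtle program step by step:
Start: pos=(7,-10), heading=45, pen down
FD 1: (7,-10) -> (7.707,-9.293) [heading=45, draw]
REPEAT 3 [
  -- iteration 1/3 --
  RT 270: heading 45 -> 135
  REPEAT 2 [
    -- iteration 1/2 --
    LT 90: heading 135 -> 225
    FD 4: (7.707,-9.293) -> (4.879,-12.121) [heading=225, draw]
    -- iteration 2/2 --
    LT 90: heading 225 -> 315
    FD 4: (4.879,-12.121) -> (7.707,-14.95) [heading=315, draw]
  ]
  -- iteration 2/3 --
  RT 270: heading 315 -> 45
  REPEAT 2 [
    -- iteration 1/2 --
    LT 90: heading 45 -> 135
    FD 4: (7.707,-14.95) -> (4.879,-12.121) [heading=135, draw]
    -- iteration 2/2 --
    LT 90: heading 135 -> 225
    FD 4: (4.879,-12.121) -> (2.05,-14.95) [heading=225, draw]
  ]
  -- iteration 3/3 --
  RT 270: heading 225 -> 315
  REPEAT 2 [
    -- iteration 1/2 --
    LT 90: heading 315 -> 45
    FD 4: (2.05,-14.95) -> (4.879,-12.121) [heading=45, draw]
    -- iteration 2/2 --
    LT 90: heading 45 -> 135
    FD 4: (4.879,-12.121) -> (2.05,-9.293) [heading=135, draw]
  ]
]
PD: pen down
Final: pos=(2.05,-9.293), heading=135, 7 segment(s) drawn
Segments drawn: 7

Answer: 7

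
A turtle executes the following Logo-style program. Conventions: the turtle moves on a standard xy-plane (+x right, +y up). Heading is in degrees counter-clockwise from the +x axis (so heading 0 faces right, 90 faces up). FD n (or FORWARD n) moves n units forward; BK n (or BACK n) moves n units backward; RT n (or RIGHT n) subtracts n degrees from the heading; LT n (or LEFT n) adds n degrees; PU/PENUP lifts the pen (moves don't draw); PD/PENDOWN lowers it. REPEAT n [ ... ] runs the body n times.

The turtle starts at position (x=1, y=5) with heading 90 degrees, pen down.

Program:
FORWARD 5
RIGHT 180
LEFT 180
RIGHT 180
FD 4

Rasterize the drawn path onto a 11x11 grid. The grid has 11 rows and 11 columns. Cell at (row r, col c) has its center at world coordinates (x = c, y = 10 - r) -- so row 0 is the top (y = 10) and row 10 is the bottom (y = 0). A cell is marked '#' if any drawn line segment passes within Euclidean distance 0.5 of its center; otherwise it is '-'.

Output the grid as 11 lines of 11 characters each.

Segment 0: (1,5) -> (1,10)
Segment 1: (1,10) -> (1,6)

Answer: -#---------
-#---------
-#---------
-#---------
-#---------
-#---------
-----------
-----------
-----------
-----------
-----------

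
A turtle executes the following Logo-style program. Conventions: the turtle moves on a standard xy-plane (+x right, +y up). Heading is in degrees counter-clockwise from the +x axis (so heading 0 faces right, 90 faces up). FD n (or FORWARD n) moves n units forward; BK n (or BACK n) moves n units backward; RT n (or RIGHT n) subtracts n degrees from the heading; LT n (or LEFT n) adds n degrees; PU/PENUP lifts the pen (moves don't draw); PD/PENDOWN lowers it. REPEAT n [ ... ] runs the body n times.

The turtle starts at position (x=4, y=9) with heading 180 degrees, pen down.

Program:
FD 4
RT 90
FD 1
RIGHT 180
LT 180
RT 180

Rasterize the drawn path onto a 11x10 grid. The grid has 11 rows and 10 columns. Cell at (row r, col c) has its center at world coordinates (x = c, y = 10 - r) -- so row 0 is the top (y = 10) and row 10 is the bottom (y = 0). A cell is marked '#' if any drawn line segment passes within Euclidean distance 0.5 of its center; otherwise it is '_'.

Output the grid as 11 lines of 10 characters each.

Answer: #_________
#####_____
__________
__________
__________
__________
__________
__________
__________
__________
__________

Derivation:
Segment 0: (4,9) -> (0,9)
Segment 1: (0,9) -> (0,10)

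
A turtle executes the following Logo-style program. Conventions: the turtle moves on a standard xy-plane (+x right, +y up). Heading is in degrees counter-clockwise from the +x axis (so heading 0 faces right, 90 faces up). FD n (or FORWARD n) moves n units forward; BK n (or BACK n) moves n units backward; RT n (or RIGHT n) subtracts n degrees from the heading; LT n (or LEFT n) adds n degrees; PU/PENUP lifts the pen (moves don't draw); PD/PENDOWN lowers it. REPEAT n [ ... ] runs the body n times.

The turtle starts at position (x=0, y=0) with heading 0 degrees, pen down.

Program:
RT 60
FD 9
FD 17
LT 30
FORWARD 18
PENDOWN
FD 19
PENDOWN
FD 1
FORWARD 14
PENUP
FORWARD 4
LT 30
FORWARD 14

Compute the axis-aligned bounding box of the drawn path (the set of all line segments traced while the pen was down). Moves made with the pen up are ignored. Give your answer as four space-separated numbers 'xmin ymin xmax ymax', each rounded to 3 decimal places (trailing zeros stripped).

Executing turtle program step by step:
Start: pos=(0,0), heading=0, pen down
RT 60: heading 0 -> 300
FD 9: (0,0) -> (4.5,-7.794) [heading=300, draw]
FD 17: (4.5,-7.794) -> (13,-22.517) [heading=300, draw]
LT 30: heading 300 -> 330
FD 18: (13,-22.517) -> (28.588,-31.517) [heading=330, draw]
PD: pen down
FD 19: (28.588,-31.517) -> (45.043,-41.017) [heading=330, draw]
PD: pen down
FD 1: (45.043,-41.017) -> (45.909,-41.517) [heading=330, draw]
FD 14: (45.909,-41.517) -> (58.033,-48.517) [heading=330, draw]
PU: pen up
FD 4: (58.033,-48.517) -> (61.497,-50.517) [heading=330, move]
LT 30: heading 330 -> 0
FD 14: (61.497,-50.517) -> (75.497,-50.517) [heading=0, move]
Final: pos=(75.497,-50.517), heading=0, 6 segment(s) drawn

Segment endpoints: x in {0, 4.5, 13, 28.588, 45.043, 45.909, 58.033}, y in {-48.517, -41.517, -41.017, -31.517, -22.517, -7.794, 0}
xmin=0, ymin=-48.517, xmax=58.033, ymax=0

Answer: 0 -48.517 58.033 0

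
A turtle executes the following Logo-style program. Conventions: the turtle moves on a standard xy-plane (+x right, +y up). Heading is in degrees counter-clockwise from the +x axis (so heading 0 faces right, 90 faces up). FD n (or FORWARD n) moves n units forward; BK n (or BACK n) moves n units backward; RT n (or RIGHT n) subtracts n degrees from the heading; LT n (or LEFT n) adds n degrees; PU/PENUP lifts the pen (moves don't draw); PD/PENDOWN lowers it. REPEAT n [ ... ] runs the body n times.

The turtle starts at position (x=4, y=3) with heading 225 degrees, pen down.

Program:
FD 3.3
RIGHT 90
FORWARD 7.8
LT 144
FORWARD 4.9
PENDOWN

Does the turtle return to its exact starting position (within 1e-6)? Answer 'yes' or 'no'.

Executing turtle program step by step:
Start: pos=(4,3), heading=225, pen down
FD 3.3: (4,3) -> (1.667,0.667) [heading=225, draw]
RT 90: heading 225 -> 135
FD 7.8: (1.667,0.667) -> (-3.849,6.182) [heading=135, draw]
LT 144: heading 135 -> 279
FD 4.9: (-3.849,6.182) -> (-3.082,1.342) [heading=279, draw]
PD: pen down
Final: pos=(-3.082,1.342), heading=279, 3 segment(s) drawn

Start position: (4, 3)
Final position: (-3.082, 1.342)
Distance = 7.274; >= 1e-6 -> NOT closed

Answer: no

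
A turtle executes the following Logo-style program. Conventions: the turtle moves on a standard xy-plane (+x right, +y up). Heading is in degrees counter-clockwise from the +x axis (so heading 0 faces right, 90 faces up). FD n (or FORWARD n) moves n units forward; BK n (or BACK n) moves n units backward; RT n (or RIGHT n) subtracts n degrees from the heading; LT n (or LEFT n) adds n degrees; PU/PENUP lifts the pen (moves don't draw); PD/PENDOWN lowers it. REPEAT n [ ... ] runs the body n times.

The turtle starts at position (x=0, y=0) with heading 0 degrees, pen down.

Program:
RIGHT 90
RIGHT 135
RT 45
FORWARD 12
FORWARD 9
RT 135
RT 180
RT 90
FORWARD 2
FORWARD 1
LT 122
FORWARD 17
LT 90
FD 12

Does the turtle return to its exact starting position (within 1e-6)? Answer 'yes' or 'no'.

Answer: no

Derivation:
Executing turtle program step by step:
Start: pos=(0,0), heading=0, pen down
RT 90: heading 0 -> 270
RT 135: heading 270 -> 135
RT 45: heading 135 -> 90
FD 12: (0,0) -> (0,12) [heading=90, draw]
FD 9: (0,12) -> (0,21) [heading=90, draw]
RT 135: heading 90 -> 315
RT 180: heading 315 -> 135
RT 90: heading 135 -> 45
FD 2: (0,21) -> (1.414,22.414) [heading=45, draw]
FD 1: (1.414,22.414) -> (2.121,23.121) [heading=45, draw]
LT 122: heading 45 -> 167
FD 17: (2.121,23.121) -> (-14.443,26.945) [heading=167, draw]
LT 90: heading 167 -> 257
FD 12: (-14.443,26.945) -> (-17.142,15.253) [heading=257, draw]
Final: pos=(-17.142,15.253), heading=257, 6 segment(s) drawn

Start position: (0, 0)
Final position: (-17.142, 15.253)
Distance = 22.946; >= 1e-6 -> NOT closed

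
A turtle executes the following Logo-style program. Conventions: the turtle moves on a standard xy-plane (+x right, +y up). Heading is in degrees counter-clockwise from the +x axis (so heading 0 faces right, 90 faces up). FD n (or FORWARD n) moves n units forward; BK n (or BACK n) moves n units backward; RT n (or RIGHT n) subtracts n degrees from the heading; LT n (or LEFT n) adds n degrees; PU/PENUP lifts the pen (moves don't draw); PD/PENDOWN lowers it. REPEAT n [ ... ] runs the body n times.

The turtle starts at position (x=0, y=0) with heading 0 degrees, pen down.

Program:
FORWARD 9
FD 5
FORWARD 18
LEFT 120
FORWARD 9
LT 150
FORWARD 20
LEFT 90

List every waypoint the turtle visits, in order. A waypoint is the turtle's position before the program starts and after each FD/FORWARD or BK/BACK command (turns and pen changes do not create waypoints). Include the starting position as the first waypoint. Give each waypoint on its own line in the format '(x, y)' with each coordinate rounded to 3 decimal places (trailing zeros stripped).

Executing turtle program step by step:
Start: pos=(0,0), heading=0, pen down
FD 9: (0,0) -> (9,0) [heading=0, draw]
FD 5: (9,0) -> (14,0) [heading=0, draw]
FD 18: (14,0) -> (32,0) [heading=0, draw]
LT 120: heading 0 -> 120
FD 9: (32,0) -> (27.5,7.794) [heading=120, draw]
LT 150: heading 120 -> 270
FD 20: (27.5,7.794) -> (27.5,-12.206) [heading=270, draw]
LT 90: heading 270 -> 0
Final: pos=(27.5,-12.206), heading=0, 5 segment(s) drawn
Waypoints (6 total):
(0, 0)
(9, 0)
(14, 0)
(32, 0)
(27.5, 7.794)
(27.5, -12.206)

Answer: (0, 0)
(9, 0)
(14, 0)
(32, 0)
(27.5, 7.794)
(27.5, -12.206)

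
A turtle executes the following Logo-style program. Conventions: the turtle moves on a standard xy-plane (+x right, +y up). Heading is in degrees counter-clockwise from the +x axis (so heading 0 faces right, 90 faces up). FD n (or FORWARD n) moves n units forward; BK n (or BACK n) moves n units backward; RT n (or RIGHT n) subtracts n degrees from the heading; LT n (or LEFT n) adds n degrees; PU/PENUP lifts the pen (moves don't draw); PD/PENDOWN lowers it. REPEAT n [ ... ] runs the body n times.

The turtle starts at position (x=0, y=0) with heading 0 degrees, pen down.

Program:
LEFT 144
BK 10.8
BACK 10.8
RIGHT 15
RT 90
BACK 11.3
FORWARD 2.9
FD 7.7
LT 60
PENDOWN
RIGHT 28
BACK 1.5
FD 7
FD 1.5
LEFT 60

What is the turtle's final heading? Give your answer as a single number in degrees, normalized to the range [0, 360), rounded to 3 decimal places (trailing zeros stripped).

Executing turtle program step by step:
Start: pos=(0,0), heading=0, pen down
LT 144: heading 0 -> 144
BK 10.8: (0,0) -> (8.737,-6.348) [heading=144, draw]
BK 10.8: (8.737,-6.348) -> (17.475,-12.696) [heading=144, draw]
RT 15: heading 144 -> 129
RT 90: heading 129 -> 39
BK 11.3: (17.475,-12.696) -> (8.693,-19.807) [heading=39, draw]
FD 2.9: (8.693,-19.807) -> (10.947,-17.982) [heading=39, draw]
FD 7.7: (10.947,-17.982) -> (16.931,-13.137) [heading=39, draw]
LT 60: heading 39 -> 99
PD: pen down
RT 28: heading 99 -> 71
BK 1.5: (16.931,-13.137) -> (16.442,-14.555) [heading=71, draw]
FD 7: (16.442,-14.555) -> (18.721,-7.936) [heading=71, draw]
FD 1.5: (18.721,-7.936) -> (19.21,-6.518) [heading=71, draw]
LT 60: heading 71 -> 131
Final: pos=(19.21,-6.518), heading=131, 8 segment(s) drawn

Answer: 131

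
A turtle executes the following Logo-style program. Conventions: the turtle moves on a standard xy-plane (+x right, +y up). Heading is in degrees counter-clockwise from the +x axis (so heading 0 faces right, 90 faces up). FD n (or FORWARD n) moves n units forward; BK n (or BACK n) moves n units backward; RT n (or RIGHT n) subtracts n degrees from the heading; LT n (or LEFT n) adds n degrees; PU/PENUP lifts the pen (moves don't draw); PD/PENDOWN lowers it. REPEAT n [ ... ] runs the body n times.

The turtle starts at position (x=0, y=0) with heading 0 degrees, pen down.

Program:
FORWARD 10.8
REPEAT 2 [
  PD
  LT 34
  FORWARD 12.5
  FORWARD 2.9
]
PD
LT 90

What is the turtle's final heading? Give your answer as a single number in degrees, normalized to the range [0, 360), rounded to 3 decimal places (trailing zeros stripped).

Executing turtle program step by step:
Start: pos=(0,0), heading=0, pen down
FD 10.8: (0,0) -> (10.8,0) [heading=0, draw]
REPEAT 2 [
  -- iteration 1/2 --
  PD: pen down
  LT 34: heading 0 -> 34
  FD 12.5: (10.8,0) -> (21.163,6.99) [heading=34, draw]
  FD 2.9: (21.163,6.99) -> (23.567,8.612) [heading=34, draw]
  -- iteration 2/2 --
  PD: pen down
  LT 34: heading 34 -> 68
  FD 12.5: (23.567,8.612) -> (28.25,20.201) [heading=68, draw]
  FD 2.9: (28.25,20.201) -> (29.336,22.89) [heading=68, draw]
]
PD: pen down
LT 90: heading 68 -> 158
Final: pos=(29.336,22.89), heading=158, 5 segment(s) drawn

Answer: 158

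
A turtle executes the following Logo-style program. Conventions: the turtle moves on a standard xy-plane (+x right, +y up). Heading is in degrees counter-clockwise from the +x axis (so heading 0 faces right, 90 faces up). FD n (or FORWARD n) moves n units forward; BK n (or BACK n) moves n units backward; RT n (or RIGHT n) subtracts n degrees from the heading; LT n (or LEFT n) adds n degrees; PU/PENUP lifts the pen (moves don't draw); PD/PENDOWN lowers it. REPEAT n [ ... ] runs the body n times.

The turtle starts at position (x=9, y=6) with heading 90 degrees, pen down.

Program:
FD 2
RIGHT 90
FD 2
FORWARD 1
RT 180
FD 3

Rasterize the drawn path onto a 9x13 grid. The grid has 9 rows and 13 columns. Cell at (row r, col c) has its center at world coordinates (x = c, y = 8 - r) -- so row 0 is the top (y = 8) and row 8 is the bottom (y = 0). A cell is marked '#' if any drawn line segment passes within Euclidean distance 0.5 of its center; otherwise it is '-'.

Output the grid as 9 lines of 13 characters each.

Answer: ---------####
---------#---
---------#---
-------------
-------------
-------------
-------------
-------------
-------------

Derivation:
Segment 0: (9,6) -> (9,8)
Segment 1: (9,8) -> (11,8)
Segment 2: (11,8) -> (12,8)
Segment 3: (12,8) -> (9,8)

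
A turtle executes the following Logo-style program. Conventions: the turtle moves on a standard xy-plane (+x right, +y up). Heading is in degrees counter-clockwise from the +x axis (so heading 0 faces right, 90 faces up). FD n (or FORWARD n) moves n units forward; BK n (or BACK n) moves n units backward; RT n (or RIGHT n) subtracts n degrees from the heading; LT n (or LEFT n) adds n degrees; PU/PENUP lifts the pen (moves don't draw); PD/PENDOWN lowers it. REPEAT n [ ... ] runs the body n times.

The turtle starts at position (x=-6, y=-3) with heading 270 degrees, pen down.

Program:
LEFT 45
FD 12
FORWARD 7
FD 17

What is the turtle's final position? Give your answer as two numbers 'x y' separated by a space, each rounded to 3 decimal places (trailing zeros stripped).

Answer: 19.456 -28.456

Derivation:
Executing turtle program step by step:
Start: pos=(-6,-3), heading=270, pen down
LT 45: heading 270 -> 315
FD 12: (-6,-3) -> (2.485,-11.485) [heading=315, draw]
FD 7: (2.485,-11.485) -> (7.435,-16.435) [heading=315, draw]
FD 17: (7.435,-16.435) -> (19.456,-28.456) [heading=315, draw]
Final: pos=(19.456,-28.456), heading=315, 3 segment(s) drawn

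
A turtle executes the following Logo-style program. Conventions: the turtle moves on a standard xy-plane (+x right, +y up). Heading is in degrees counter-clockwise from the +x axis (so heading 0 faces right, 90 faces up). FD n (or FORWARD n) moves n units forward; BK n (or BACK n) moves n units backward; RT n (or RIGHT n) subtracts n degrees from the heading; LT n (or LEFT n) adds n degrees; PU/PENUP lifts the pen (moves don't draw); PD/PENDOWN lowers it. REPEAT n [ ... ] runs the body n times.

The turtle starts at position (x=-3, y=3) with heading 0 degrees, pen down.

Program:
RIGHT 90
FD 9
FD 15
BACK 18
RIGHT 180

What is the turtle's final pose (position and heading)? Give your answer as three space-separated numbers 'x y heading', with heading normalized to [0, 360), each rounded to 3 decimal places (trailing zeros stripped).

Executing turtle program step by step:
Start: pos=(-3,3), heading=0, pen down
RT 90: heading 0 -> 270
FD 9: (-3,3) -> (-3,-6) [heading=270, draw]
FD 15: (-3,-6) -> (-3,-21) [heading=270, draw]
BK 18: (-3,-21) -> (-3,-3) [heading=270, draw]
RT 180: heading 270 -> 90
Final: pos=(-3,-3), heading=90, 3 segment(s) drawn

Answer: -3 -3 90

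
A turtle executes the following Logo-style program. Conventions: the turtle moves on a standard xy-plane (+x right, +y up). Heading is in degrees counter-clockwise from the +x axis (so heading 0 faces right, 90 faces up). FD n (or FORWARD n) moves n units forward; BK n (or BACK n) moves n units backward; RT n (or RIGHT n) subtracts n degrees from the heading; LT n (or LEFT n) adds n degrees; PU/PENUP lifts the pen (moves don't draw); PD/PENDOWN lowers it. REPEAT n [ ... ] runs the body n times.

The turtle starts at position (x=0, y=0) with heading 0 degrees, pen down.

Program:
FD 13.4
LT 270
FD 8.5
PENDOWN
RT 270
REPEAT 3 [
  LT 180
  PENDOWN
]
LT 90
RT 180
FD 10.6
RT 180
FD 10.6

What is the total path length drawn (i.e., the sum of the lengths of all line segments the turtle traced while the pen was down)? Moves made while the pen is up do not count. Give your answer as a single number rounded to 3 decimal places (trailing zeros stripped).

Answer: 43.1

Derivation:
Executing turtle program step by step:
Start: pos=(0,0), heading=0, pen down
FD 13.4: (0,0) -> (13.4,0) [heading=0, draw]
LT 270: heading 0 -> 270
FD 8.5: (13.4,0) -> (13.4,-8.5) [heading=270, draw]
PD: pen down
RT 270: heading 270 -> 0
REPEAT 3 [
  -- iteration 1/3 --
  LT 180: heading 0 -> 180
  PD: pen down
  -- iteration 2/3 --
  LT 180: heading 180 -> 0
  PD: pen down
  -- iteration 3/3 --
  LT 180: heading 0 -> 180
  PD: pen down
]
LT 90: heading 180 -> 270
RT 180: heading 270 -> 90
FD 10.6: (13.4,-8.5) -> (13.4,2.1) [heading=90, draw]
RT 180: heading 90 -> 270
FD 10.6: (13.4,2.1) -> (13.4,-8.5) [heading=270, draw]
Final: pos=(13.4,-8.5), heading=270, 4 segment(s) drawn

Segment lengths:
  seg 1: (0,0) -> (13.4,0), length = 13.4
  seg 2: (13.4,0) -> (13.4,-8.5), length = 8.5
  seg 3: (13.4,-8.5) -> (13.4,2.1), length = 10.6
  seg 4: (13.4,2.1) -> (13.4,-8.5), length = 10.6
Total = 43.1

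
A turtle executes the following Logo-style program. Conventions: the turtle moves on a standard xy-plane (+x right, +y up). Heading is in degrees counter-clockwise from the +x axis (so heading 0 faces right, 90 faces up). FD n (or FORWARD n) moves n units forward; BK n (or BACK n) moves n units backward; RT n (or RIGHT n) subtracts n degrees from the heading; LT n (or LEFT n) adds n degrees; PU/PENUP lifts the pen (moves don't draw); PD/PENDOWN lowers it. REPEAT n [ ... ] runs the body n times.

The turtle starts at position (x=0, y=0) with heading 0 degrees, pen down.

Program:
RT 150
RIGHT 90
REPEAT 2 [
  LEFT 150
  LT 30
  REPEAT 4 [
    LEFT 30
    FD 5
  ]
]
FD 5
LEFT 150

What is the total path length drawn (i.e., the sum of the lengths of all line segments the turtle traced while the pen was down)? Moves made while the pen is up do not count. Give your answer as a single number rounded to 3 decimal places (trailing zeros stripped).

Executing turtle program step by step:
Start: pos=(0,0), heading=0, pen down
RT 150: heading 0 -> 210
RT 90: heading 210 -> 120
REPEAT 2 [
  -- iteration 1/2 --
  LT 150: heading 120 -> 270
  LT 30: heading 270 -> 300
  REPEAT 4 [
    -- iteration 1/4 --
    LT 30: heading 300 -> 330
    FD 5: (0,0) -> (4.33,-2.5) [heading=330, draw]
    -- iteration 2/4 --
    LT 30: heading 330 -> 0
    FD 5: (4.33,-2.5) -> (9.33,-2.5) [heading=0, draw]
    -- iteration 3/4 --
    LT 30: heading 0 -> 30
    FD 5: (9.33,-2.5) -> (13.66,0) [heading=30, draw]
    -- iteration 4/4 --
    LT 30: heading 30 -> 60
    FD 5: (13.66,0) -> (16.16,4.33) [heading=60, draw]
  ]
  -- iteration 2/2 --
  LT 150: heading 60 -> 210
  LT 30: heading 210 -> 240
  REPEAT 4 [
    -- iteration 1/4 --
    LT 30: heading 240 -> 270
    FD 5: (16.16,4.33) -> (16.16,-0.67) [heading=270, draw]
    -- iteration 2/4 --
    LT 30: heading 270 -> 300
    FD 5: (16.16,-0.67) -> (18.66,-5) [heading=300, draw]
    -- iteration 3/4 --
    LT 30: heading 300 -> 330
    FD 5: (18.66,-5) -> (22.99,-7.5) [heading=330, draw]
    -- iteration 4/4 --
    LT 30: heading 330 -> 0
    FD 5: (22.99,-7.5) -> (27.99,-7.5) [heading=0, draw]
  ]
]
FD 5: (27.99,-7.5) -> (32.99,-7.5) [heading=0, draw]
LT 150: heading 0 -> 150
Final: pos=(32.99,-7.5), heading=150, 9 segment(s) drawn

Segment lengths:
  seg 1: (0,0) -> (4.33,-2.5), length = 5
  seg 2: (4.33,-2.5) -> (9.33,-2.5), length = 5
  seg 3: (9.33,-2.5) -> (13.66,0), length = 5
  seg 4: (13.66,0) -> (16.16,4.33), length = 5
  seg 5: (16.16,4.33) -> (16.16,-0.67), length = 5
  seg 6: (16.16,-0.67) -> (18.66,-5), length = 5
  seg 7: (18.66,-5) -> (22.99,-7.5), length = 5
  seg 8: (22.99,-7.5) -> (27.99,-7.5), length = 5
  seg 9: (27.99,-7.5) -> (32.99,-7.5), length = 5
Total = 45

Answer: 45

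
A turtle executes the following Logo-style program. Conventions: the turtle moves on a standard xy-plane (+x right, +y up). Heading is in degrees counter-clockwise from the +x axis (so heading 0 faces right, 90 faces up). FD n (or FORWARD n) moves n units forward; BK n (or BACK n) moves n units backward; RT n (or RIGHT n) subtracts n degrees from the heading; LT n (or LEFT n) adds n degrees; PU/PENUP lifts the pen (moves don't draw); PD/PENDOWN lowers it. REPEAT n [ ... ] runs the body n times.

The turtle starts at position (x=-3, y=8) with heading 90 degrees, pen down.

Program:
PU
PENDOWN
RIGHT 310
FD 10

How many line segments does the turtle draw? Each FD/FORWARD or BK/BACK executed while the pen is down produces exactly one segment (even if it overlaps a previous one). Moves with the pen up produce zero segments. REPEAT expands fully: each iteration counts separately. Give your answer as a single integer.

Executing turtle program step by step:
Start: pos=(-3,8), heading=90, pen down
PU: pen up
PD: pen down
RT 310: heading 90 -> 140
FD 10: (-3,8) -> (-10.66,14.428) [heading=140, draw]
Final: pos=(-10.66,14.428), heading=140, 1 segment(s) drawn
Segments drawn: 1

Answer: 1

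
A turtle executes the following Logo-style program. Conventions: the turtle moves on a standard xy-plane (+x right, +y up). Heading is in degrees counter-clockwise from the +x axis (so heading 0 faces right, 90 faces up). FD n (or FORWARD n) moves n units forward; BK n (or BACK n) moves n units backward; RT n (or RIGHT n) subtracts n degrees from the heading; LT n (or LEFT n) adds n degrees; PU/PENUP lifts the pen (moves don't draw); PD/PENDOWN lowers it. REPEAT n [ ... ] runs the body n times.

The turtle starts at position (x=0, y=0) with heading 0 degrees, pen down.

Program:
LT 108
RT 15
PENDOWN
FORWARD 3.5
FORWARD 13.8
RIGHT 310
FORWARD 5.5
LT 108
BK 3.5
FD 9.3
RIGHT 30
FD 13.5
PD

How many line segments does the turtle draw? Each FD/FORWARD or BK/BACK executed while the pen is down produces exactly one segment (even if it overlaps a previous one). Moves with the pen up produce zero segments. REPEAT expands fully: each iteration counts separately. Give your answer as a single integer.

Executing turtle program step by step:
Start: pos=(0,0), heading=0, pen down
LT 108: heading 0 -> 108
RT 15: heading 108 -> 93
PD: pen down
FD 3.5: (0,0) -> (-0.183,3.495) [heading=93, draw]
FD 13.8: (-0.183,3.495) -> (-0.905,17.276) [heading=93, draw]
RT 310: heading 93 -> 143
FD 5.5: (-0.905,17.276) -> (-5.298,20.586) [heading=143, draw]
LT 108: heading 143 -> 251
BK 3.5: (-5.298,20.586) -> (-4.158,23.896) [heading=251, draw]
FD 9.3: (-4.158,23.896) -> (-7.186,15.102) [heading=251, draw]
RT 30: heading 251 -> 221
FD 13.5: (-7.186,15.102) -> (-17.375,6.245) [heading=221, draw]
PD: pen down
Final: pos=(-17.375,6.245), heading=221, 6 segment(s) drawn
Segments drawn: 6

Answer: 6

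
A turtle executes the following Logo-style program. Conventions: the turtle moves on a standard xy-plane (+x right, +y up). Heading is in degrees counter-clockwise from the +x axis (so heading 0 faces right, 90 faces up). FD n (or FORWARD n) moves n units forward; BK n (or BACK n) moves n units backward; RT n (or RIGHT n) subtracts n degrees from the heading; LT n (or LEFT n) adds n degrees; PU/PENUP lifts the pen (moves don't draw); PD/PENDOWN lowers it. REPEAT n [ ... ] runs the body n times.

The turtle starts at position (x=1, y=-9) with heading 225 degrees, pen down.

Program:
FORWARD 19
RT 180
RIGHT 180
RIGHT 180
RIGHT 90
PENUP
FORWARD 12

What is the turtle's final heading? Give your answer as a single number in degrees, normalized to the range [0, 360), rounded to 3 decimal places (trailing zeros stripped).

Executing turtle program step by step:
Start: pos=(1,-9), heading=225, pen down
FD 19: (1,-9) -> (-12.435,-22.435) [heading=225, draw]
RT 180: heading 225 -> 45
RT 180: heading 45 -> 225
RT 180: heading 225 -> 45
RT 90: heading 45 -> 315
PU: pen up
FD 12: (-12.435,-22.435) -> (-3.95,-30.92) [heading=315, move]
Final: pos=(-3.95,-30.92), heading=315, 1 segment(s) drawn

Answer: 315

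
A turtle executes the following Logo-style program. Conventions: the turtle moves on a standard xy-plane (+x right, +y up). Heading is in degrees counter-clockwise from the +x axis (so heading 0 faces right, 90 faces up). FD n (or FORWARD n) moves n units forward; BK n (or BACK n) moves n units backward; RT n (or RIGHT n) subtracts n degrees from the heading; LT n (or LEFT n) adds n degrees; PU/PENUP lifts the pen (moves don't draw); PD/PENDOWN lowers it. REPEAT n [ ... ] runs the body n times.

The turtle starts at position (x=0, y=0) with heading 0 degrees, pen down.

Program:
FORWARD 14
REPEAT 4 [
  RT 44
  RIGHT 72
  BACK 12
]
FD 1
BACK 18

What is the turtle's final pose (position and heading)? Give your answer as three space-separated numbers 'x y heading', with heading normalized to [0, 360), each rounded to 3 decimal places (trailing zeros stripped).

Answer: 21.926 26.973 256

Derivation:
Executing turtle program step by step:
Start: pos=(0,0), heading=0, pen down
FD 14: (0,0) -> (14,0) [heading=0, draw]
REPEAT 4 [
  -- iteration 1/4 --
  RT 44: heading 0 -> 316
  RT 72: heading 316 -> 244
  BK 12: (14,0) -> (19.26,10.786) [heading=244, draw]
  -- iteration 2/4 --
  RT 44: heading 244 -> 200
  RT 72: heading 200 -> 128
  BK 12: (19.26,10.786) -> (26.648,1.329) [heading=128, draw]
  -- iteration 3/4 --
  RT 44: heading 128 -> 84
  RT 72: heading 84 -> 12
  BK 12: (26.648,1.329) -> (14.911,-1.166) [heading=12, draw]
  -- iteration 4/4 --
  RT 44: heading 12 -> 328
  RT 72: heading 328 -> 256
  BK 12: (14.911,-1.166) -> (17.814,10.478) [heading=256, draw]
]
FD 1: (17.814,10.478) -> (17.572,9.508) [heading=256, draw]
BK 18: (17.572,9.508) -> (21.926,26.973) [heading=256, draw]
Final: pos=(21.926,26.973), heading=256, 7 segment(s) drawn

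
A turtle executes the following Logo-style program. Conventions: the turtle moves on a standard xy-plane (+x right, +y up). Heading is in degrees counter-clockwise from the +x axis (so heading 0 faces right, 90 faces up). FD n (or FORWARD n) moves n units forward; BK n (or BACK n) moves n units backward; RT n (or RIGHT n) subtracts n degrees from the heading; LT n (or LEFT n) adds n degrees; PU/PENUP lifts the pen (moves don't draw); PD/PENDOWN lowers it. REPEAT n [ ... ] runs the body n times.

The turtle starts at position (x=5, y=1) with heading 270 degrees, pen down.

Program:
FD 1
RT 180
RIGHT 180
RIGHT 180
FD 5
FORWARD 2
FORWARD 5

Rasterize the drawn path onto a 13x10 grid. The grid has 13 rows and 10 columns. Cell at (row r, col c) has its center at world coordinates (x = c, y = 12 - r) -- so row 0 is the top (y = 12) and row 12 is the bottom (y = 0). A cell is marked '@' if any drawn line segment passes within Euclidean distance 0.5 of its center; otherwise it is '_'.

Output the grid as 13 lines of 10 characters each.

Answer: _____@____
_____@____
_____@____
_____@____
_____@____
_____@____
_____@____
_____@____
_____@____
_____@____
_____@____
_____@____
_____@____

Derivation:
Segment 0: (5,1) -> (5,0)
Segment 1: (5,0) -> (5,5)
Segment 2: (5,5) -> (5,7)
Segment 3: (5,7) -> (5,12)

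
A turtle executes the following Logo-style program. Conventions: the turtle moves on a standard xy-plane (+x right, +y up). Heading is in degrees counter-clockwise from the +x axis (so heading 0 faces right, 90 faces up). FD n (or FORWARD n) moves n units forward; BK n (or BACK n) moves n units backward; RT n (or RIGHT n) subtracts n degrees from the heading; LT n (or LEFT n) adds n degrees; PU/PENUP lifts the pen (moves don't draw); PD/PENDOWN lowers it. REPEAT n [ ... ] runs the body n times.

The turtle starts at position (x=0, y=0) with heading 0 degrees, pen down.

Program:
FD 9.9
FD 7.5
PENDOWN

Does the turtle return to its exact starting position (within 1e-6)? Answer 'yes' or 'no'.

Executing turtle program step by step:
Start: pos=(0,0), heading=0, pen down
FD 9.9: (0,0) -> (9.9,0) [heading=0, draw]
FD 7.5: (9.9,0) -> (17.4,0) [heading=0, draw]
PD: pen down
Final: pos=(17.4,0), heading=0, 2 segment(s) drawn

Start position: (0, 0)
Final position: (17.4, 0)
Distance = 17.4; >= 1e-6 -> NOT closed

Answer: no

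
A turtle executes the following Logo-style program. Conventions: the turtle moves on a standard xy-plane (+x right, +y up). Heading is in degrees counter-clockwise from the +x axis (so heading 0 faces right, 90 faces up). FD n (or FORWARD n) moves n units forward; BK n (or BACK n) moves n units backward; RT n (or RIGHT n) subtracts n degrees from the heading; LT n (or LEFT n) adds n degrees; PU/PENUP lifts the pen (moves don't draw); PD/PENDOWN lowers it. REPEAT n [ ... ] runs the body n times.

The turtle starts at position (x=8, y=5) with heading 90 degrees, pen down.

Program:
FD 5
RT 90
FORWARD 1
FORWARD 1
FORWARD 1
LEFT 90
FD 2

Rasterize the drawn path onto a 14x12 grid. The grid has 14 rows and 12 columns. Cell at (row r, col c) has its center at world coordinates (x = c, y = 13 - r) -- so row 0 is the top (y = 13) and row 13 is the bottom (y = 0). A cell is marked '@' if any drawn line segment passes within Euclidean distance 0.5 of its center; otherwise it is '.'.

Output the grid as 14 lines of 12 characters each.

Answer: ............
...........@
...........@
........@@@@
........@...
........@...
........@...
........@...
........@...
............
............
............
............
............

Derivation:
Segment 0: (8,5) -> (8,10)
Segment 1: (8,10) -> (9,10)
Segment 2: (9,10) -> (10,10)
Segment 3: (10,10) -> (11,10)
Segment 4: (11,10) -> (11,12)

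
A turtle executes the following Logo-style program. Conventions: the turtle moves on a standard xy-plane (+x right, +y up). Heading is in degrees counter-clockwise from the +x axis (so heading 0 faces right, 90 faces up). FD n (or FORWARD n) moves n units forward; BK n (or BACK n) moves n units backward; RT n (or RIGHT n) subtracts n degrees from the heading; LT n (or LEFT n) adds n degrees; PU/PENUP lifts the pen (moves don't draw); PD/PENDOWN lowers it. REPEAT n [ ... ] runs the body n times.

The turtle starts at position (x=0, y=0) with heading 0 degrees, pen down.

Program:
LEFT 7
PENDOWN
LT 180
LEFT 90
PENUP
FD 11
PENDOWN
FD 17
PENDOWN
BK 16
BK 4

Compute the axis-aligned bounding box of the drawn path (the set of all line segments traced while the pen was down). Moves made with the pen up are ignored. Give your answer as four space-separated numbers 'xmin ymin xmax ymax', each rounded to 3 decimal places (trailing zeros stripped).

Answer: 0.975 -27.791 3.412 -7.94

Derivation:
Executing turtle program step by step:
Start: pos=(0,0), heading=0, pen down
LT 7: heading 0 -> 7
PD: pen down
LT 180: heading 7 -> 187
LT 90: heading 187 -> 277
PU: pen up
FD 11: (0,0) -> (1.341,-10.918) [heading=277, move]
PD: pen down
FD 17: (1.341,-10.918) -> (3.412,-27.791) [heading=277, draw]
PD: pen down
BK 16: (3.412,-27.791) -> (1.462,-11.911) [heading=277, draw]
BK 4: (1.462,-11.911) -> (0.975,-7.94) [heading=277, draw]
Final: pos=(0.975,-7.94), heading=277, 3 segment(s) drawn

Segment endpoints: x in {0.975, 1.341, 1.462, 3.412}, y in {-27.791, -11.911, -10.918, -7.94}
xmin=0.975, ymin=-27.791, xmax=3.412, ymax=-7.94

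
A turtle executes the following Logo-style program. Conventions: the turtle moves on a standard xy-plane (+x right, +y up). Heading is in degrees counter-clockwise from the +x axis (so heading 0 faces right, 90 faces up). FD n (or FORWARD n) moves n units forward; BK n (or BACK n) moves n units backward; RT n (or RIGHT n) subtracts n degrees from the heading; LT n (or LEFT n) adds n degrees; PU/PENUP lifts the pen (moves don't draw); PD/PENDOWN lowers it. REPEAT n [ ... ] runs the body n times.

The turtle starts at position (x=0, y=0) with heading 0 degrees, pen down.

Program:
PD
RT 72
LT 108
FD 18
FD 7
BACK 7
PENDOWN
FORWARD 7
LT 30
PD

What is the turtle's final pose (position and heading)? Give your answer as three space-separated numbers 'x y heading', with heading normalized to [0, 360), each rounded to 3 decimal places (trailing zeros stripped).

Executing turtle program step by step:
Start: pos=(0,0), heading=0, pen down
PD: pen down
RT 72: heading 0 -> 288
LT 108: heading 288 -> 36
FD 18: (0,0) -> (14.562,10.58) [heading=36, draw]
FD 7: (14.562,10.58) -> (20.225,14.695) [heading=36, draw]
BK 7: (20.225,14.695) -> (14.562,10.58) [heading=36, draw]
PD: pen down
FD 7: (14.562,10.58) -> (20.225,14.695) [heading=36, draw]
LT 30: heading 36 -> 66
PD: pen down
Final: pos=(20.225,14.695), heading=66, 4 segment(s) drawn

Answer: 20.225 14.695 66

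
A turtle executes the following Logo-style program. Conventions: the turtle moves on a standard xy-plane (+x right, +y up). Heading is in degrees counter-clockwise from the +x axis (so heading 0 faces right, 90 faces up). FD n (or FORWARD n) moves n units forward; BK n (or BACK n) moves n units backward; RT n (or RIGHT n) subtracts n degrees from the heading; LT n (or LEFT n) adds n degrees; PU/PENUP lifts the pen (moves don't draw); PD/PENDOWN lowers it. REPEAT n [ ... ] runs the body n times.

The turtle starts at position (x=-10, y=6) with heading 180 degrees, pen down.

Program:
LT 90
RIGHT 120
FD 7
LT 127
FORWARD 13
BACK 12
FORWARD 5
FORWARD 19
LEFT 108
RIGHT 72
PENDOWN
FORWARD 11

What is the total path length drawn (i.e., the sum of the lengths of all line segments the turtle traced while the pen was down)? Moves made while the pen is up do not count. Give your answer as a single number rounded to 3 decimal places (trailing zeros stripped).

Executing turtle program step by step:
Start: pos=(-10,6), heading=180, pen down
LT 90: heading 180 -> 270
RT 120: heading 270 -> 150
FD 7: (-10,6) -> (-16.062,9.5) [heading=150, draw]
LT 127: heading 150 -> 277
FD 13: (-16.062,9.5) -> (-14.478,-3.403) [heading=277, draw]
BK 12: (-14.478,-3.403) -> (-15.94,8.507) [heading=277, draw]
FD 5: (-15.94,8.507) -> (-15.331,3.545) [heading=277, draw]
FD 19: (-15.331,3.545) -> (-13.015,-15.314) [heading=277, draw]
LT 108: heading 277 -> 25
RT 72: heading 25 -> 313
PD: pen down
FD 11: (-13.015,-15.314) -> (-5.513,-23.359) [heading=313, draw]
Final: pos=(-5.513,-23.359), heading=313, 6 segment(s) drawn

Segment lengths:
  seg 1: (-10,6) -> (-16.062,9.5), length = 7
  seg 2: (-16.062,9.5) -> (-14.478,-3.403), length = 13
  seg 3: (-14.478,-3.403) -> (-15.94,8.507), length = 12
  seg 4: (-15.94,8.507) -> (-15.331,3.545), length = 5
  seg 5: (-15.331,3.545) -> (-13.015,-15.314), length = 19
  seg 6: (-13.015,-15.314) -> (-5.513,-23.359), length = 11
Total = 67

Answer: 67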